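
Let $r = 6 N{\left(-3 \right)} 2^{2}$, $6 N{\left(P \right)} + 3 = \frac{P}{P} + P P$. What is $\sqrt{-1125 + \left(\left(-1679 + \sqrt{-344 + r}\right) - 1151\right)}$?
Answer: $\sqrt{-3955 + 2 i \sqrt{79}} \approx 0.1413 + 62.889 i$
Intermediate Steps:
$N{\left(P \right)} = - \frac{1}{3} + \frac{P^{2}}{6}$ ($N{\left(P \right)} = - \frac{1}{2} + \frac{\frac{P}{P} + P P}{6} = - \frac{1}{2} + \frac{1 + P^{2}}{6} = - \frac{1}{2} + \left(\frac{1}{6} + \frac{P^{2}}{6}\right) = - \frac{1}{3} + \frac{P^{2}}{6}$)
$r = 28$ ($r = 6 \left(- \frac{1}{3} + \frac{\left(-3\right)^{2}}{6}\right) 2^{2} = 6 \left(- \frac{1}{3} + \frac{1}{6} \cdot 9\right) 4 = 6 \left(- \frac{1}{3} + \frac{3}{2}\right) 4 = 6 \cdot \frac{7}{6} \cdot 4 = 7 \cdot 4 = 28$)
$\sqrt{-1125 + \left(\left(-1679 + \sqrt{-344 + r}\right) - 1151\right)} = \sqrt{-1125 - \left(2830 - \sqrt{-344 + 28}\right)} = \sqrt{-1125 - \left(2830 - 2 i \sqrt{79}\right)} = \sqrt{-3955 + 2 i \sqrt{79}}$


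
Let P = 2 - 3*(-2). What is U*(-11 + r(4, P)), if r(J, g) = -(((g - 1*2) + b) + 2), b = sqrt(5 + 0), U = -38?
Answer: 722 + 38*sqrt(5) ≈ 806.97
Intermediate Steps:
P = 8 (P = 2 + 6 = 8)
b = sqrt(5) ≈ 2.2361
r(J, g) = -g - sqrt(5) (r(J, g) = -(((g - 1*2) + sqrt(5)) + 2) = -(((g - 2) + sqrt(5)) + 2) = -(((-2 + g) + sqrt(5)) + 2) = -((-2 + g + sqrt(5)) + 2) = -(g + sqrt(5)) = -g - sqrt(5))
U*(-11 + r(4, P)) = -38*(-11 + (-1*8 - sqrt(5))) = -38*(-11 + (-8 - sqrt(5))) = -38*(-19 - sqrt(5)) = 722 + 38*sqrt(5)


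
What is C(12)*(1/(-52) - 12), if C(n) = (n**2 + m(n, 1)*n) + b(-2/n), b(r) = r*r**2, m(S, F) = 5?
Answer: -27539375/11232 ≈ -2451.9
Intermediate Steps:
b(r) = r**3
C(n) = n**2 - 8/n**3 + 5*n (C(n) = (n**2 + 5*n) + (-2/n)**3 = (n**2 + 5*n) - 8/n**3 = n**2 - 8/n**3 + 5*n)
C(12)*(1/(-52) - 12) = ((-8 + 12**4*(5 + 12))/12**3)*(1/(-52) - 12) = ((-8 + 20736*17)/1728)*(-1/52 - 12) = ((-8 + 352512)/1728)*(-625/52) = ((1/1728)*352504)*(-625/52) = (44063/216)*(-625/52) = -27539375/11232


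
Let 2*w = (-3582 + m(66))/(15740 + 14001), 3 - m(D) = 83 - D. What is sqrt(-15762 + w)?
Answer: 4*I*sqrt(871373082815)/29741 ≈ 125.55*I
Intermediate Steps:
m(D) = -80 + D (m(D) = 3 - (83 - D) = 3 + (-83 + D) = -80 + D)
w = -1798/29741 (w = ((-3582 + (-80 + 66))/(15740 + 14001))/2 = ((-3582 - 14)/29741)/2 = (-3596*1/29741)/2 = (1/2)*(-3596/29741) = -1798/29741 ≈ -0.060455)
sqrt(-15762 + w) = sqrt(-15762 - 1798/29741) = sqrt(-468779440/29741) = 4*I*sqrt(871373082815)/29741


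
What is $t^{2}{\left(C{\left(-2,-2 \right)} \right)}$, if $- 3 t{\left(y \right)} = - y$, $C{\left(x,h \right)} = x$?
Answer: $\frac{4}{9} \approx 0.44444$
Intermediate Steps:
$t{\left(y \right)} = \frac{y}{3}$ ($t{\left(y \right)} = - \frac{\left(-1\right) y}{3} = \frac{y}{3}$)
$t^{2}{\left(C{\left(-2,-2 \right)} \right)} = \left(\frac{1}{3} \left(-2\right)\right)^{2} = \left(- \frac{2}{3}\right)^{2} = \frac{4}{9}$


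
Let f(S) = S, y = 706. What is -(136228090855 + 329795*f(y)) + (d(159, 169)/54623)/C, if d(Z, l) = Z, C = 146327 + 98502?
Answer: -1824932148309158250216/13373294467 ≈ -1.3646e+11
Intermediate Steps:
C = 244829
-(136228090855 + 329795*f(y)) + (d(159, 169)/54623)/C = -329795/(1/(413069 + 706)) + (159/54623)/244829 = -329795/(1/413775) + (159*(1/54623))*(1/244829) = -329795/1/413775 + (159/54623)*(1/244829) = -329795*413775 + 159/13373294467 = -136460926125 + 159/13373294467 = -1824932148309158250216/13373294467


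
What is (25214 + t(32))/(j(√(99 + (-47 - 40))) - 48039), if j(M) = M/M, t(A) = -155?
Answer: -25059/48038 ≈ -0.52165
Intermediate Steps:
j(M) = 1
(25214 + t(32))/(j(√(99 + (-47 - 40))) - 48039) = (25214 - 155)/(1 - 48039) = 25059/(-48038) = 25059*(-1/48038) = -25059/48038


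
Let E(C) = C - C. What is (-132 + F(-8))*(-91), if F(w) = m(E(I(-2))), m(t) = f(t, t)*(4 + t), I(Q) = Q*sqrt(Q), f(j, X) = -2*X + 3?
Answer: 10920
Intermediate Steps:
f(j, X) = 3 - 2*X
I(Q) = Q**(3/2)
E(C) = 0
m(t) = (3 - 2*t)*(4 + t)
F(w) = 12 (F(w) = -(-3 + 2*0)*(4 + 0) = -1*(-3 + 0)*4 = -1*(-3)*4 = 12)
(-132 + F(-8))*(-91) = (-132 + 12)*(-91) = -120*(-91) = 10920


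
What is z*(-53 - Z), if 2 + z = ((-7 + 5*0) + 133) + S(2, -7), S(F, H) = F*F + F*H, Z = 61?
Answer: -12996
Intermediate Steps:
S(F, H) = F**2 + F*H
z = 114 (z = -2 + (((-7 + 5*0) + 133) + 2*(2 - 7)) = -2 + (((-7 + 0) + 133) + 2*(-5)) = -2 + ((-7 + 133) - 10) = -2 + (126 - 10) = -2 + 116 = 114)
z*(-53 - Z) = 114*(-53 - 1*61) = 114*(-53 - 61) = 114*(-114) = -12996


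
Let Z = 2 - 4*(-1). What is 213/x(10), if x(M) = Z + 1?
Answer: 213/7 ≈ 30.429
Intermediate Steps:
Z = 6 (Z = 2 + 4 = 6)
x(M) = 7 (x(M) = 6 + 1 = 7)
213/x(10) = 213/7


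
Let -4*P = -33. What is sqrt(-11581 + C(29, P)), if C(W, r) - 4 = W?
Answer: 2*I*sqrt(2887) ≈ 107.46*I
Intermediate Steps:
P = 33/4 (P = -1/4*(-33) = 33/4 ≈ 8.2500)
C(W, r) = 4 + W
sqrt(-11581 + C(29, P)) = sqrt(-11581 + (4 + 29)) = sqrt(-11581 + 33) = sqrt(-11548) = 2*I*sqrt(2887)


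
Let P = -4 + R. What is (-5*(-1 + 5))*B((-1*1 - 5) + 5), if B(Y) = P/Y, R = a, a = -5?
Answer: -180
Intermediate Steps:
R = -5
P = -9 (P = -4 - 5 = -9)
B(Y) = -9/Y
(-5*(-1 + 5))*B((-1*1 - 5) + 5) = (-5*(-1 + 5))*(-9/((-1*1 - 5) + 5)) = (-5*4)*(-9/((-1 - 5) + 5)) = -(-180)/(-6 + 5) = -(-180)/(-1) = -(-180)*(-1) = -20*9 = -180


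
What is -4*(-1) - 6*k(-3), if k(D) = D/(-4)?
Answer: -1/2 ≈ -0.50000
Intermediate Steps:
k(D) = -D/4 (k(D) = D*(-1/4) = -D/4)
-4*(-1) - 6*k(-3) = -4*(-1) - (-3)*(-3)/2 = 4 - 6*3/4 = 4 - 9/2 = -1/2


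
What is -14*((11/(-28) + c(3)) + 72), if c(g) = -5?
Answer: -1865/2 ≈ -932.50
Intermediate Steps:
-14*((11/(-28) + c(3)) + 72) = -14*((11/(-28) - 5) + 72) = -14*((11*(-1/28) - 5) + 72) = -14*((-11/28 - 5) + 72) = -14*(-151/28 + 72) = -14*1865/28 = -1865/2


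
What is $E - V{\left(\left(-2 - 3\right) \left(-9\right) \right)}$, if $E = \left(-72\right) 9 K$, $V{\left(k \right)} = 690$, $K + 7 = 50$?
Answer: $-28554$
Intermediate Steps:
$K = 43$ ($K = -7 + 50 = 43$)
$E = -27864$ ($E = \left(-72\right) 9 \cdot 43 = \left(-648\right) 43 = -27864$)
$E - V{\left(\left(-2 - 3\right) \left(-9\right) \right)} = -27864 - 690 = -28554$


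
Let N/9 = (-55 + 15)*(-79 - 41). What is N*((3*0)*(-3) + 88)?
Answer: 3801600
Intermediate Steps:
N = 43200 (N = 9*((-55 + 15)*(-79 - 41)) = 9*(-40*(-120)) = 9*4800 = 43200)
N*((3*0)*(-3) + 88) = 43200*((3*0)*(-3) + 88) = 43200*(0*(-3) + 88) = 43200*(0 + 88) = 43200*88 = 3801600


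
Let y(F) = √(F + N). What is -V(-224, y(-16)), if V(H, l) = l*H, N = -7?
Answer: 224*I*√23 ≈ 1074.3*I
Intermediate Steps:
y(F) = √(-7 + F) (y(F) = √(F - 7) = √(-7 + F))
V(H, l) = H*l
-V(-224, y(-16)) = -(-224)*√(-7 - 16) = -(-224)*√(-23) = -(-224)*I*√23 = 224*I*√23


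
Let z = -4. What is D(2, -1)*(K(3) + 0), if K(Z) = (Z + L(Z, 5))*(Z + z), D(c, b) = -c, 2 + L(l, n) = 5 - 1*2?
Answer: 8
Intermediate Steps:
L(l, n) = 1 (L(l, n) = -2 + (5 - 1*2) = -2 + (5 - 2) = -2 + 3 = 1)
K(Z) = (1 + Z)*(-4 + Z) (K(Z) = (Z + 1)*(Z - 4) = (1 + Z)*(-4 + Z))
D(2, -1)*(K(3) + 0) = (-1*2)*((-4 + 3**2 - 3*3) + 0) = -2*((-4 + 9 - 9) + 0) = -2*(-4 + 0) = -2*(-4) = 8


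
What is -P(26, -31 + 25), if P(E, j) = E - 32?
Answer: 6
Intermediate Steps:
P(E, j) = -32 + E
-P(26, -31 + 25) = -(-32 + 26) = -1*(-6) = 6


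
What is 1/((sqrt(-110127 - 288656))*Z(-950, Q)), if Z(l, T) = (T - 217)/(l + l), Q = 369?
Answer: 25*I*sqrt(398783)/797566 ≈ 0.019794*I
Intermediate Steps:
Z(l, T) = (-217 + T)/(2*l) (Z(l, T) = (-217 + T)/((2*l)) = (-217 + T)*(1/(2*l)) = (-217 + T)/(2*l))
1/((sqrt(-110127 - 288656))*Z(-950, Q)) = 1/((sqrt(-110127 - 288656))*(((1/2)*(-217 + 369)/(-950)))) = 1/((sqrt(-398783))*(((1/2)*(-1/950)*152))) = 1/(((I*sqrt(398783)))*(-2/25)) = -I*sqrt(398783)/398783*(-25/2) = 25*I*sqrt(398783)/797566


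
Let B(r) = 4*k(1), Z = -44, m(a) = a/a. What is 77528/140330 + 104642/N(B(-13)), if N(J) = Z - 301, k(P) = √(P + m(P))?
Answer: -293153294/968277 ≈ -302.76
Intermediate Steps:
m(a) = 1
k(P) = √(1 + P) (k(P) = √(P + 1) = √(1 + P))
B(r) = 4*√2 (B(r) = 4*√(1 + 1) = 4*√2)
N(J) = -345 (N(J) = -44 - 301 = -345)
77528/140330 + 104642/N(B(-13)) = 77528/140330 + 104642/(-345) = 77528*(1/140330) + 104642*(-1/345) = 38764/70165 - 104642/345 = -293153294/968277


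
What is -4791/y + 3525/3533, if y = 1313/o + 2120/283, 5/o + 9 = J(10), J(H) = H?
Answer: -7534654090/450079469 ≈ -16.741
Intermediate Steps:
o = 5 (o = 5/(-9 + 10) = 5/1 = 5*1 = 5)
y = 382179/1415 (y = 1313/5 + 2120/283 = 382179/1415 ≈ 270.09)
-4791/y + 3525/3533 = -4791/382179/1415 + 3525/3533 = -4791*1415/382179 + 3525*(1/3533) = -2259755/127393 + 3525/3533 = -7534654090/450079469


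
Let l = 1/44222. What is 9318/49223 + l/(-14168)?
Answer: 5838074474905/30840045321008 ≈ 0.18930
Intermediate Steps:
l = 1/44222 ≈ 2.2613e-5
9318/49223 + l/(-14168) = 9318/49223 + (1/44222)/(-14168) = 9318*(1/49223) + (1/44222)*(-1/14168) = 9318/49223 - 1/626537296 = 5838074474905/30840045321008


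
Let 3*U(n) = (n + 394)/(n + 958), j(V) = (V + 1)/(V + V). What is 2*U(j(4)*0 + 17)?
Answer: 274/975 ≈ 0.28103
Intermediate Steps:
j(V) = (1 + V)/(2*V) (j(V) = (1 + V)/((2*V)) = (1 + V)*(1/(2*V)) = (1 + V)/(2*V))
U(n) = (394 + n)/(3*(958 + n)) (U(n) = ((n + 394)/(n + 958))/3 = ((394 + n)/(958 + n))/3 = (394 + n)/(3*(958 + n)))
2*U(j(4)*0 + 17) = 2*((394 + (((½)*(1 + 4)/4)*0 + 17))/(3*(958 + (((½)*(1 + 4)/4)*0 + 17)))) = 2*((394 + (((½)*(¼)*5)*0 + 17))/(3*(958 + (((½)*(¼)*5)*0 + 17)))) = 2*((394 + ((5/8)*0 + 17))/(3*(958 + ((5/8)*0 + 17)))) = 2*((394 + (0 + 17))/(3*(958 + (0 + 17)))) = 2*((394 + 17)/(3*(958 + 17))) = 2*((⅓)*411/975) = 2*((⅓)*(1/975)*411) = 2*(137/975) = 274/975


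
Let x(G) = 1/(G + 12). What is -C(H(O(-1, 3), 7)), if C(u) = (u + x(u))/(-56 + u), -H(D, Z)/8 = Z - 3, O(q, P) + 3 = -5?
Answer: -641/1760 ≈ -0.36420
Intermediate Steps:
O(q, P) = -8 (O(q, P) = -3 - 5 = -8)
H(D, Z) = 24 - 8*Z (H(D, Z) = -8*(Z - 3) = -8*(-3 + Z) = 24 - 8*Z)
x(G) = 1/(12 + G)
C(u) = (u + 1/(12 + u))/(-56 + u)
-C(H(O(-1, 3), 7)) = -(1 + (24 - 8*7)*(12 + (24 - 8*7)))/((-56 + (24 - 8*7))*(12 + (24 - 8*7))) = -(1 + (24 - 56)*(12 + (24 - 56)))/((-56 + (24 - 56))*(12 + (24 - 56))) = -(1 - 32*(12 - 32))/((-56 - 32)*(12 - 32)) = -(1 - 32*(-20))/((-88)*(-20)) = -(-1)*(-1)*(1 + 640)/(88*20) = -(-1)*(-1)*641/(88*20) = -1*641/1760 = -641/1760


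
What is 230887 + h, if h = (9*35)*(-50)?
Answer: 215137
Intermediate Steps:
h = -15750 (h = 315*(-50) = -15750)
230887 + h = 230887 - 15750 = 215137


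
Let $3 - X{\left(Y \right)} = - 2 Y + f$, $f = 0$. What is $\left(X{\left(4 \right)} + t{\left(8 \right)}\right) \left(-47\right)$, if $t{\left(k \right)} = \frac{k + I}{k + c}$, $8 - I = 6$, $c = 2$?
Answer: $-564$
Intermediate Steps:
$X{\left(Y \right)} = 3 + 2 Y$ ($X{\left(Y \right)} = 3 - \left(- 2 Y + 0\right) = 3 - - 2 Y = 3 + 2 Y$)
$I = 2$ ($I = 8 - 6 = 2$)
$t{\left(k \right)} = 1$ ($t{\left(k \right)} = \frac{k + 2}{k + 2} = \frac{2 + k}{2 + k} = 1$)
$\left(X{\left(4 \right)} + t{\left(8 \right)}\right) \left(-47\right) = \left(\left(3 + 2 \cdot 4\right) + 1\right) \left(-47\right) = \left(\left(3 + 8\right) + 1\right) \left(-47\right) = \left(11 + 1\right) \left(-47\right) = 12 \left(-47\right) = -564$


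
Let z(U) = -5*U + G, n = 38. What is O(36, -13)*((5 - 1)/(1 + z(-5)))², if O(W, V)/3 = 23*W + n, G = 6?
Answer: 1299/32 ≈ 40.594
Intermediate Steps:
O(W, V) = 114 + 69*W (O(W, V) = 3*(23*W + 38) = 3*(38 + 23*W) = 114 + 69*W)
z(U) = 6 - 5*U (z(U) = -5*U + 6 = 6 - 5*U)
O(36, -13)*((5 - 1)/(1 + z(-5)))² = (114 + 69*36)*((5 - 1)/(1 + (6 - 5*(-5))))² = (114 + 2484)*(4/(1 + (6 + 25)))² = 2598*(4/(1 + 31))² = 2598*(4/32)² = 2598*(4*(1/32))² = 2598*(⅛)² = 2598*(1/64) = 1299/32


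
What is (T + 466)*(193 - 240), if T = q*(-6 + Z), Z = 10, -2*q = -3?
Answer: -22184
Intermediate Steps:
q = 3/2 (q = -½*(-3) = 3/2 ≈ 1.5000)
T = 6 (T = 3*(-6 + 10)/2 = (3/2)*4 = 6)
(T + 466)*(193 - 240) = (6 + 466)*(193 - 240) = 472*(-47) = -22184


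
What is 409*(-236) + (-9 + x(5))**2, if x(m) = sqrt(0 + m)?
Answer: -96524 + (9 - sqrt(5))**2 ≈ -96478.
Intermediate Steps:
x(m) = sqrt(m)
409*(-236) + (-9 + x(5))**2 = 409*(-236) + (-9 + sqrt(5))**2 = -96524 + (-9 + sqrt(5))**2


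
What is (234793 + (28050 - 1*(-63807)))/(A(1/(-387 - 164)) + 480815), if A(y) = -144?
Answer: 326650/480671 ≈ 0.67957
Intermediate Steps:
(234793 + (28050 - 1*(-63807)))/(A(1/(-387 - 164)) + 480815) = (234793 + (28050 - 1*(-63807)))/(-144 + 480815) = (234793 + (28050 + 63807))/480671 = (234793 + 91857)*(1/480671) = 326650*(1/480671) = 326650/480671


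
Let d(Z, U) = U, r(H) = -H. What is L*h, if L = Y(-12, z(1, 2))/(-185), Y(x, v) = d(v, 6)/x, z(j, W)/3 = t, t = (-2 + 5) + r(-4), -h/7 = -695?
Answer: 973/74 ≈ 13.149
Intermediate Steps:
h = 4865 (h = -7*(-695) = 4865)
t = 7 (t = (-2 + 5) - 1*(-4) = 3 + 4 = 7)
z(j, W) = 21 (z(j, W) = 3*7 = 21)
Y(x, v) = 6/x
L = 1/370 (L = (6/(-12))/(-185) = (6*(-1/12))*(-1/185) = -½*(-1/185) = 1/370 ≈ 0.0027027)
L*h = (1/370)*4865 = 973/74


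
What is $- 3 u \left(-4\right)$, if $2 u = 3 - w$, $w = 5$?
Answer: $-12$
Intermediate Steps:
$u = -1$ ($u = \frac{3 - 5}{2} = \frac{1}{2} \left(-2\right) = -1$)
$- 3 u \left(-4\right) = \left(-3\right) \left(-1\right) \left(-4\right) = 3 \left(-4\right) = -12$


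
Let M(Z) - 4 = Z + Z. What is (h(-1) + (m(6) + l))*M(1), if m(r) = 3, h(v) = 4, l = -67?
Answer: -360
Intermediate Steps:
M(Z) = 4 + 2*Z (M(Z) = 4 + (Z + Z) = 4 + 2*Z)
(h(-1) + (m(6) + l))*M(1) = (4 + (3 - 67))*(4 + 2*1) = (4 - 64)*(4 + 2) = -60*6 = -360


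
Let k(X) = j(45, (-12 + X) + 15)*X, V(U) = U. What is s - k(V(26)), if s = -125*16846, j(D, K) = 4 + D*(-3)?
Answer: -2102344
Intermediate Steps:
j(D, K) = 4 - 3*D
k(X) = -131*X (k(X) = (4 - 3*45)*X = (4 - 135)*X = -131*X)
s = -2105750
s - k(V(26)) = -2105750 - (-131)*26 = -2105750 - 1*(-3406) = -2105750 + 3406 = -2102344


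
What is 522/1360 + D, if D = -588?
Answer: -399579/680 ≈ -587.62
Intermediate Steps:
522/1360 + D = 522/1360 - 588 = (1/1360)*522 - 588 = 261/680 - 588 = -399579/680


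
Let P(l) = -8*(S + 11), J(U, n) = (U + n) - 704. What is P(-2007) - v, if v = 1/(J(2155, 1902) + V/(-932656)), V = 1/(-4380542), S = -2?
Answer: -986318515543105256/13698811527837857 ≈ -72.000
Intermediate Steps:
J(U, n) = -704 + U + n
P(l) = -72 (P(l) = -8*(-2 + 11) = -8*9 = -72)
V = -1/4380542 ≈ -2.2828e-7
v = 4085538779552/13698811527837857 (v = 1/((-704 + 2155 + 1902) - 1/4380542/(-932656)) = 1/(3353 - 1/4380542*(-1/932656)) = 1/(3353 + 1/4085538779552) = 1/(13698811527837857/4085538779552) = 4085538779552/13698811527837857 ≈ 0.00029824)
P(-2007) - v = -72 - 1*4085538779552/13698811527837857 = -72 - 4085538779552/13698811527837857 = -986318515543105256/13698811527837857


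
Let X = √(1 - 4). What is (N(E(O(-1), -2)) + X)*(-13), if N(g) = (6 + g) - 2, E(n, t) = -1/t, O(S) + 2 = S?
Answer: -117/2 - 13*I*√3 ≈ -58.5 - 22.517*I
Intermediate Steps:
O(S) = -2 + S
X = I*√3 (X = √(-3) = I*√3 ≈ 1.732*I)
N(g) = 4 + g
(N(E(O(-1), -2)) + X)*(-13) = ((4 - 1/(-2)) + I*√3)*(-13) = ((4 - 1*(-½)) + I*√3)*(-13) = ((4 + ½) + I*√3)*(-13) = (9/2 + I*√3)*(-13) = -117/2 - 13*I*√3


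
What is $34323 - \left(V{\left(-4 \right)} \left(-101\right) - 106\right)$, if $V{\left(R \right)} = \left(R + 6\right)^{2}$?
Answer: $34833$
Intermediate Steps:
$V{\left(R \right)} = \left(6 + R\right)^{2}$
$34323 - \left(V{\left(-4 \right)} \left(-101\right) - 106\right) = 34323 - \left(\left(6 - 4\right)^{2} \left(-101\right) - 106\right) = 34323 - \left(2^{2} \left(-101\right) - 106\right) = 34323 - \left(4 \left(-101\right) - 106\right) = 34323 - \left(-404 - 106\right) = 34323 - -510 = 34323 + 510 = 34833$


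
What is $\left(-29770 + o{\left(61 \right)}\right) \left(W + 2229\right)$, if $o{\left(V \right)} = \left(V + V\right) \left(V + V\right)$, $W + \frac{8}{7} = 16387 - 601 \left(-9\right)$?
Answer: $- \frac{2503333962}{7} \approx -3.5762 \cdot 10^{8}$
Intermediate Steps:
$W = \frac{152564}{7}$ ($W = - \frac{8}{7} + \left(16387 - 601 \left(-9\right)\right) = - \frac{8}{7} + \left(16387 - -5409\right) = - \frac{8}{7} + \left(16387 + 5409\right) = - \frac{8}{7} + 21796 = \frac{152564}{7} \approx 21795.0$)
$o{\left(V \right)} = 4 V^{2}$ ($o{\left(V \right)} = 2 V 2 V = 4 V^{2}$)
$\left(-29770 + o{\left(61 \right)}\right) \left(W + 2229\right) = \left(-29770 + 4 \cdot 61^{2}\right) \left(\frac{152564}{7} + 2229\right) = \left(-29770 + 4 \cdot 3721\right) \frac{168167}{7} = \left(-29770 + 14884\right) \frac{168167}{7} = \left(-14886\right) \frac{168167}{7} = - \frac{2503333962}{7}$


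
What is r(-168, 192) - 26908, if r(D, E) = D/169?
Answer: -4547620/169 ≈ -26909.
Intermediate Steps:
r(D, E) = D/169 (r(D, E) = D*(1/169) = D/169)
r(-168, 192) - 26908 = (1/169)*(-168) - 26908 = -168/169 - 26908 = -4547620/169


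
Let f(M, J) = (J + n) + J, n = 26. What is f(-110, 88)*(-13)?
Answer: -2626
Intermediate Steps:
f(M, J) = 26 + 2*J (f(M, J) = (J + 26) + J = (26 + J) + J = 26 + 2*J)
f(-110, 88)*(-13) = (26 + 2*88)*(-13) = (26 + 176)*(-13) = 202*(-13) = -2626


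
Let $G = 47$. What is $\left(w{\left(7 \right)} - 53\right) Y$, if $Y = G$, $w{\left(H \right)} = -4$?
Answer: $-2679$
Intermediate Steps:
$Y = 47$
$\left(w{\left(7 \right)} - 53\right) Y = \left(-4 - 53\right) 47 = \left(-57\right) 47 = -2679$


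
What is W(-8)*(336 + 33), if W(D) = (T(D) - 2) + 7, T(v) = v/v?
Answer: 2214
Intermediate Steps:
T(v) = 1
W(D) = 6 (W(D) = (1 - 2) + 7 = -1 + 7 = 6)
W(-8)*(336 + 33) = 6*(336 + 33) = 6*369 = 2214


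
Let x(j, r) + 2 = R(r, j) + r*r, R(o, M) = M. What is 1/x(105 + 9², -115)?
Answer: 1/13409 ≈ 7.4577e-5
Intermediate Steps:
x(j, r) = -2 + j + r² (x(j, r) = -2 + (j + r*r) = -2 + (j + r²) = -2 + j + r²)
1/x(105 + 9², -115) = 1/(-2 + (105 + 9²) + (-115)²) = 1/(-2 + (105 + 81) + 13225) = 1/(-2 + 186 + 13225) = 1/13409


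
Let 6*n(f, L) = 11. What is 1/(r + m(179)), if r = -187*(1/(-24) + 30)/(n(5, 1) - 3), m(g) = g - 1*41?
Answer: 28/138317 ≈ 0.00020243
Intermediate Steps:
n(f, L) = 11/6 (n(f, L) = (⅙)*11 = 11/6)
m(g) = -41 + g (m(g) = g - 41 = -41 + g)
r = 134453/28 (r = -187*(1/(-24) + 30)/(11/6 - 3) = -187*(-1/24 + 30)/(-7/6) = -134453*(-6)/(24*7) = -187*(-719/28) = 134453/28 ≈ 4801.9)
1/(r + m(179)) = 1/(134453/28 + (-41 + 179)) = 1/(134453/28 + 138) = 1/(138317/28) = 28/138317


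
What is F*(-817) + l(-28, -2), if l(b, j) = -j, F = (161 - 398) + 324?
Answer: -71077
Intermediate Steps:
F = 87 (F = -237 + 324 = 87)
F*(-817) + l(-28, -2) = 87*(-817) - 1*(-2) = -71079 + 2 = -71077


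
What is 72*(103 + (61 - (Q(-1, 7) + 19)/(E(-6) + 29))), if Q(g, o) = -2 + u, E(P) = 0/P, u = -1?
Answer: 341280/29 ≈ 11768.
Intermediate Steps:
E(P) = 0
Q(g, o) = -3 (Q(g, o) = -2 - 1 = -3)
72*(103 + (61 - (Q(-1, 7) + 19)/(E(-6) + 29))) = 72*(103 + (61 - (-3 + 19)/(0 + 29))) = 72*(103 + (61 - 16/29)) = 72*(103 + 1753/29) = 72*(4740/29) = 341280/29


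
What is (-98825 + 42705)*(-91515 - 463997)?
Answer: 31175333440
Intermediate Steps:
(-98825 + 42705)*(-91515 - 463997) = -56120*(-555512) = 31175333440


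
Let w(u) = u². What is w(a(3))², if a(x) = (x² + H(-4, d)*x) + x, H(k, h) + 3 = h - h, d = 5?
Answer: 81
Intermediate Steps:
H(k, h) = -3 (H(k, h) = -3 + (h - h) = -3 + 0 = -3)
a(x) = x² - 2*x (a(x) = (x² - 3*x) + x = x² - 2*x)
w(a(3))² = ((3*(-2 + 3))²)² = ((3*1)²)² = (3²)² = 9² = 81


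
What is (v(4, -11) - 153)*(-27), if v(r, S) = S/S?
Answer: 4104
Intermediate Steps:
v(r, S) = 1
(v(4, -11) - 153)*(-27) = (1 - 153)*(-27) = -152*(-27) = 4104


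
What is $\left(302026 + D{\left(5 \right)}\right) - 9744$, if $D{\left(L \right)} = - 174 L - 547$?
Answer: $290865$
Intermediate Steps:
$D{\left(L \right)} = -547 - 174 L$
$\left(302026 + D{\left(5 \right)}\right) - 9744 = \left(302026 - 1417\right) - 9744 = 300609 - 9744 = 290865$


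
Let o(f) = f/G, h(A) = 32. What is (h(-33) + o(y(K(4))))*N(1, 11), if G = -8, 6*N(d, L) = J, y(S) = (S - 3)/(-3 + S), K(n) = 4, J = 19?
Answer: 1615/16 ≈ 100.94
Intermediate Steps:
y(S) = 1 (y(S) = (-3 + S)/(-3 + S) = 1)
N(d, L) = 19/6 (N(d, L) = (⅙)*19 = 19/6)
o(f) = -f/8 (o(f) = f/(-8) = f*(-⅛) = -f/8)
(h(-33) + o(y(K(4))))*N(1, 11) = (32 - ⅛*1)*(19/6) = (32 - ⅛)*(19/6) = (255/8)*(19/6) = 1615/16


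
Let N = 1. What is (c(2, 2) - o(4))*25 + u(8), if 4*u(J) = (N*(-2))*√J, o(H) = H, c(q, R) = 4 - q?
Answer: -50 - √2 ≈ -51.414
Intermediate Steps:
u(J) = -√J/2 (u(J) = ((1*(-2))*√J)/4 = (-2*√J)/4 = -√J/2)
(c(2, 2) - o(4))*25 + u(8) = ((4 - 1*2) - 1*4)*25 - √2 = ((4 - 2) - 4)*25 - √2 = (2 - 4)*25 - √2 = -2*25 - √2 = -50 - √2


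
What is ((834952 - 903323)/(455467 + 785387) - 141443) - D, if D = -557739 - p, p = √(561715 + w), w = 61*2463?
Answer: 516562488413/1240854 + √711958 ≈ 4.1714e+5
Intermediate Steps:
w = 150243
p = √711958 (p = √(561715 + 150243) = √711958 ≈ 843.78)
D = -557739 - √711958 ≈ -5.5858e+5
((834952 - 903323)/(455467 + 785387) - 141443) - D = ((834952 - 903323)/(455467 + 785387) - 141443) - (-557739 - √711958) = (-68371/1240854 - 141443) + (557739 + √711958) = -175510180693/1240854 + (557739 + √711958) = 516562488413/1240854 + √711958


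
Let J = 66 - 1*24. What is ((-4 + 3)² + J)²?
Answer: 1849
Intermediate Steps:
J = 42 (J = 66 - 24 = 42)
((-4 + 3)² + J)² = ((-4 + 3)² + 42)² = ((-1)² + 42)² = (1 + 42)² = 43² = 1849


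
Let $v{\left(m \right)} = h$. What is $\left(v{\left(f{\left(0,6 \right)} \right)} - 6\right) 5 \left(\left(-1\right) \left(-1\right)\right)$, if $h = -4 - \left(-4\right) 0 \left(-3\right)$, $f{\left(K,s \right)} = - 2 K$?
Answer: $-50$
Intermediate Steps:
$h = -4$ ($h = -4 - 0 \left(-3\right) = -4 - 0 = -4 + 0 = -4$)
$v{\left(m \right)} = -4$
$\left(v{\left(f{\left(0,6 \right)} \right)} - 6\right) 5 \left(\left(-1\right) \left(-1\right)\right) = \left(-4 - 6\right) 5 \left(\left(-1\right) \left(-1\right)\right) = \left(-4 - 6\right) 5 \cdot 1 = \left(-10\right) 5 = -50$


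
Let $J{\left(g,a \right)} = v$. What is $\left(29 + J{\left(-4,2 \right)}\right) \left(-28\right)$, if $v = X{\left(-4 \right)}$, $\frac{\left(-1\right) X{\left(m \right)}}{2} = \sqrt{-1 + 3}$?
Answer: $-812 + 56 \sqrt{2} \approx -732.8$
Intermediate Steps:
$X{\left(m \right)} = - 2 \sqrt{2}$ ($X{\left(m \right)} = - 2 \sqrt{-1 + 3} = - 2 \sqrt{2}$)
$v = - 2 \sqrt{2} \approx -2.8284$
$J{\left(g,a \right)} = - 2 \sqrt{2}$
$\left(29 + J{\left(-4,2 \right)}\right) \left(-28\right) = \left(29 - 2 \sqrt{2}\right) \left(-28\right) = -812 + 56 \sqrt{2}$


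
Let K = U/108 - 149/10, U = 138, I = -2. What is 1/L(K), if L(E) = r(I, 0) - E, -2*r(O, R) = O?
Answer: 45/658 ≈ 0.068389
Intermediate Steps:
r(O, R) = -O/2
K = -613/45 (K = 138/108 - 149/10 = 138*(1/108) - 149*⅒ = 23/18 - 149/10 = -613/45 ≈ -13.622)
L(E) = 1 - E (L(E) = -½*(-2) - E = 1 - E)
1/L(K) = 1/(1 - 1*(-613/45)) = 1/(1 + 613/45) = 1/(658/45) = 45/658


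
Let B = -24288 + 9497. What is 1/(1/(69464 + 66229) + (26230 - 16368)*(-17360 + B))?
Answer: -135693/43024608571265 ≈ -3.1538e-9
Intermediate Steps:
B = -14791
1/(1/(69464 + 66229) + (26230 - 16368)*(-17360 + B)) = 1/(1/(69464 + 66229) + (26230 - 16368)*(-17360 - 14791)) = 1/(1/135693 + 9862*(-32151)) = 1/(1/135693 - 317073162) = 1/(-43024608571265/135693) = -135693/43024608571265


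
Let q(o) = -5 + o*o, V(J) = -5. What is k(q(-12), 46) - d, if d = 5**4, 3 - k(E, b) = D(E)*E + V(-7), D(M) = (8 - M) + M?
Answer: -1729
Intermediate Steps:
D(M) = 8
q(o) = -5 + o**2
k(E, b) = 8 - 8*E (k(E, b) = 3 - (8*E - 5) = 3 - (-5 + 8*E) = 3 + (5 - 8*E) = 8 - 8*E)
d = 625
k(q(-12), 46) - d = (8 - 8*(-5 + (-12)**2)) - 1*625 = (8 - 8*(-5 + 144)) - 625 = (8 - 8*139) - 625 = (8 - 1112) - 625 = -1104 - 625 = -1729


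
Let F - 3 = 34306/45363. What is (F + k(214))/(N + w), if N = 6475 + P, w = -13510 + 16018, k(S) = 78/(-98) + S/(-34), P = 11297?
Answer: -125974843/766328046120 ≈ -0.00016439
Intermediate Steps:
k(S) = -39/49 - S/34 (k(S) = 78*(-1/98) + S*(-1/34) = -39/49 - S/34)
w = 2508
F = 170395/45363 (F = 3 + 34306/45363 = 170395/45363 ≈ 3.7563)
N = 17772 (N = 6475 + 11297 = 17772)
(F + k(214))/(N + w) = (170395/45363 + (-39/49 - 1/34*214))/(17772 + 2508) = (170395/45363 + (-39/49 - 107/17))/20280 = (170395/45363 - 5906/833)*(1/20280) = -125974843/37787379*1/20280 = -125974843/766328046120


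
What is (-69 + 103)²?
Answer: 1156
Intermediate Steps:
(-69 + 103)² = 34² = 1156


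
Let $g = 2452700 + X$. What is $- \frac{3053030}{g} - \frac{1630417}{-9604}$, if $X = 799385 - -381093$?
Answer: $\frac{2947136937553}{17446520756} \approx 168.92$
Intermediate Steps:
$X = 1180478$ ($X = 799385 + 381093 = 1180478$)
$g = 3633178$ ($g = 2452700 + 1180478 = 3633178$)
$- \frac{3053030}{g} - \frac{1630417}{-9604} = - \frac{3053030}{3633178} - \frac{1630417}{-9604} = \left(-3053030\right) \frac{1}{3633178} - - \frac{1630417}{9604} = - \frac{1526515}{1816589} + \frac{1630417}{9604} = \frac{2947136937553}{17446520756}$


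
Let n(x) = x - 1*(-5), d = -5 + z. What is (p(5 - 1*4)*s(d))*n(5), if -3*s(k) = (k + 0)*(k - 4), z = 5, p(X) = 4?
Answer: 0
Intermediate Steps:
d = 0 (d = -5 + 5 = 0)
n(x) = 5 + x (n(x) = x + 5 = 5 + x)
s(k) = -k*(-4 + k)/3 (s(k) = -(k + 0)*(k - 4)/3 = -k*(-4 + k)/3)
(p(5 - 1*4)*s(d))*n(5) = (4*((⅓)*0*(4 - 1*0)))*(5 + 5) = (4*((⅓)*0*(4 + 0)))*10 = (4*((⅓)*0*4))*10 = (4*0)*10 = 0*10 = 0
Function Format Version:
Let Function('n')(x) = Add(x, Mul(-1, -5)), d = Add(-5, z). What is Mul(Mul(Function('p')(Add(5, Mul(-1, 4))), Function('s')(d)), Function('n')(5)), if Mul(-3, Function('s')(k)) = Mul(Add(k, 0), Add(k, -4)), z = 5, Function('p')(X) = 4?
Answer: 0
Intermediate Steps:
d = 0 (d = Add(-5, 5) = 0)
Function('n')(x) = Add(5, x) (Function('n')(x) = Add(x, 5) = Add(5, x))
Function('s')(k) = Mul(Rational(-1, 3), k, Add(-4, k)) (Function('s')(k) = Mul(Rational(-1, 3), Mul(Add(k, 0), Add(k, -4))) = Mul(Rational(-1, 3), Mul(k, Add(-4, k))) = Mul(Rational(-1, 3), k, Add(-4, k)))
Mul(Mul(Function('p')(Add(5, Mul(-1, 4))), Function('s')(d)), Function('n')(5)) = Mul(Mul(4, Mul(Rational(1, 3), 0, Add(4, Mul(-1, 0)))), Add(5, 5)) = Mul(Mul(4, Mul(Rational(1, 3), 0, Add(4, 0))), 10) = Mul(Mul(4, Mul(Rational(1, 3), 0, 4)), 10) = Mul(Mul(4, 0), 10) = Mul(0, 10) = 0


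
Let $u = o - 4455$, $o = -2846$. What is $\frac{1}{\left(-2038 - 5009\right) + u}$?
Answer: $- \frac{1}{14348} \approx -6.9696 \cdot 10^{-5}$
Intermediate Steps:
$u = -7301$ ($u = -2846 - 4455 = -7301$)
$\frac{1}{\left(-2038 - 5009\right) + u} = \frac{1}{\left(-2038 - 5009\right) - 7301} = \frac{1}{-7047 - 7301} = \frac{1}{-14348} = - \frac{1}{14348}$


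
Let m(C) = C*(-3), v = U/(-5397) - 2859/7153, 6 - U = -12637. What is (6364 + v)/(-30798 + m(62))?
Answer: -122787353161/598064647572 ≈ -0.20531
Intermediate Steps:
U = 12643 (U = 6 - 1*(-12637) = 6 + 12637 = 12643)
v = -105865402/38604741 (v = 12643/(-5397) - 2859/7153 = 12643*(-1/5397) - 2859*1/7153 = -12643/5397 - 2859/7153 = -105865402/38604741 ≈ -2.7423)
m(C) = -3*C
(6364 + v)/(-30798 + m(62)) = (6364 - 105865402/38604741)/(-30798 - 3*62) = 245574706322/(38604741*(-30798 - 186)) = (245574706322/38604741)/(-30984) = (245574706322/38604741)*(-1/30984) = -122787353161/598064647572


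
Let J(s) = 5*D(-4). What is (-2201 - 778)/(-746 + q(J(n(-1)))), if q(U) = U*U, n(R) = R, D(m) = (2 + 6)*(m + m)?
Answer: -2979/101654 ≈ -0.029305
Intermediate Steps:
D(m) = 16*m (D(m) = 8*(2*m) = 16*m)
J(s) = -320 (J(s) = 5*(16*(-4)) = 5*(-64) = -320)
q(U) = U**2
(-2201 - 778)/(-746 + q(J(n(-1)))) = (-2201 - 778)/(-746 + (-320)**2) = -2979/(-746 + 102400) = -2979/101654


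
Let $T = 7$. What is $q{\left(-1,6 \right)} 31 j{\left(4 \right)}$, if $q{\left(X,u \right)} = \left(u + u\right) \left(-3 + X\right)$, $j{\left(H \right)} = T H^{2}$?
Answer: $-166656$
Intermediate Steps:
$j{\left(H \right)} = 7 H^{2}$
$q{\left(X,u \right)} = 2 u \left(-3 + X\right)$
$q{\left(-1,6 \right)} 31 j{\left(4 \right)} = 2 \cdot 6 \left(-3 - 1\right) 31 \cdot 7 \cdot 4^{2} = 2 \cdot 6 \left(-4\right) 31 \cdot 7 \cdot 16 = \left(-48\right) 31 \cdot 112 = \left(-1488\right) 112 = -166656$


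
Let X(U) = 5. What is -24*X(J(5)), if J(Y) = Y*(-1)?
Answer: -120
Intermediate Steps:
J(Y) = -Y
-24*X(J(5)) = -24*5 = -120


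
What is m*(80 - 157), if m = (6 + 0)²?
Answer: -2772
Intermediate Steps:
m = 36 (m = 6² = 36)
m*(80 - 157) = 36*(80 - 157) = 36*(-77) = -2772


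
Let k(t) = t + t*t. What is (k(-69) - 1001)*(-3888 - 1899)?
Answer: -21359817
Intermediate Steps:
k(t) = t + t**2
(k(-69) - 1001)*(-3888 - 1899) = (-69*(1 - 69) - 1001)*(-3888 - 1899) = (-69*(-68) - 1001)*(-5787) = (4692 - 1001)*(-5787) = 3691*(-5787) = -21359817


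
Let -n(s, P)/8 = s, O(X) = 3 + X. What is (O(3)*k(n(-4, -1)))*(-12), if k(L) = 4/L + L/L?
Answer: -81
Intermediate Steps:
n(s, P) = -8*s
k(L) = 1 + 4/L (k(L) = 4/L + 1 = 1 + 4/L)
(O(3)*k(n(-4, -1)))*(-12) = ((3 + 3)*((4 - 8*(-4))/((-8*(-4)))))*(-12) = (6*((4 + 32)/32))*(-12) = (6*((1/32)*36))*(-12) = (6*(9/8))*(-12) = (27/4)*(-12) = -81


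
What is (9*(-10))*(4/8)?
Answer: -45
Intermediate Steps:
(9*(-10))*(4/8) = -360/8 = -90*½ = -45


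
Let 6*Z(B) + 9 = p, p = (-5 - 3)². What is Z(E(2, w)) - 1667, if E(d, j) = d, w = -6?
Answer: -9947/6 ≈ -1657.8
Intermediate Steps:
p = 64 (p = (-8)² = 64)
Z(B) = 55/6 (Z(B) = -3/2 + (⅙)*64 = -3/2 + 32/3 = 55/6)
Z(E(2, w)) - 1667 = 55/6 - 1667 = -9947/6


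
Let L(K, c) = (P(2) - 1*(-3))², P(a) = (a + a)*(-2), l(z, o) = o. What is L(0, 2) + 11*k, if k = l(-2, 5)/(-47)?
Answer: 1120/47 ≈ 23.830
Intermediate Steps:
P(a) = -4*a (P(a) = (2*a)*(-2) = -4*a)
L(K, c) = 25 (L(K, c) = (-4*2 - 1*(-3))² = (-8 + 3)² = (-5)² = 25)
k = -5/47 (k = 5/(-47) = 5*(-1/47) = -5/47 ≈ -0.10638)
L(0, 2) + 11*k = 25 + 11*(-5/47) = 25 - 55/47 = 1120/47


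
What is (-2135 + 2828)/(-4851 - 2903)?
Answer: -693/7754 ≈ -0.089373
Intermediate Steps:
(-2135 + 2828)/(-4851 - 2903) = 693/(-7754) = 693*(-1/7754) = -693/7754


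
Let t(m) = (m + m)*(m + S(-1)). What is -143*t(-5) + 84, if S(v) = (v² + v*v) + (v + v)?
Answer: -7066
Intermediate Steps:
S(v) = 2*v + 2*v² (S(v) = (v² + v²) + 2*v = 2*v² + 2*v = 2*v + 2*v²)
t(m) = 2*m² (t(m) = (m + m)*(m + 2*(-1)*(1 - 1)) = (2*m)*(m + 2*(-1)*0) = (2*m)*(m + 0) = (2*m)*m = 2*m²)
-143*t(-5) + 84 = -286*(-5)² + 84 = -286*25 + 84 = -143*50 + 84 = -7150 + 84 = -7066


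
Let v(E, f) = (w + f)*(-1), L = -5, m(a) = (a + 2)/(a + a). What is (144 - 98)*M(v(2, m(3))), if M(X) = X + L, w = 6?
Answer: -1633/3 ≈ -544.33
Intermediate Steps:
m(a) = (2 + a)/(2*a) (m(a) = (2 + a)/((2*a)) = (2 + a)*(1/(2*a)) = (2 + a)/(2*a))
v(E, f) = -6 - f (v(E, f) = (6 + f)*(-1) = -6 - f)
M(X) = -5 + X (M(X) = X - 5 = -5 + X)
(144 - 98)*M(v(2, m(3))) = (144 - 98)*(-5 + (-6 - (2 + 3)/(2*3))) = 46*(-5 + (-6 - 5/(2*3))) = 46*(-5 + (-6 - 1*⅚)) = 46*(-5 + (-6 - ⅚)) = 46*(-5 - 41/6) = 46*(-71/6) = -1633/3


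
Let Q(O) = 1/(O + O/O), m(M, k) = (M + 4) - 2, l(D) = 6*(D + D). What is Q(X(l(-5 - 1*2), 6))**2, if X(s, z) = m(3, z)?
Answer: 1/36 ≈ 0.027778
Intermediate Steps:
l(D) = 12*D (l(D) = 6*(2*D) = 12*D)
m(M, k) = 2 + M (m(M, k) = (4 + M) - 2 = 2 + M)
X(s, z) = 5 (X(s, z) = 2 + 3 = 5)
Q(O) = 1/(1 + O) (Q(O) = 1/(O + 1) = 1/(1 + O))
Q(X(l(-5 - 1*2), 6))**2 = (1/(1 + 5))**2 = (1/6)**2 = 1/36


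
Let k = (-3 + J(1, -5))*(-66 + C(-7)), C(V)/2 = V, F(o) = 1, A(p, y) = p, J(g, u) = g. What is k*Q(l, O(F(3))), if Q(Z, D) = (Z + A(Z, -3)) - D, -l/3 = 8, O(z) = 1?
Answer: -7840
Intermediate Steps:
C(V) = 2*V
l = -24 (l = -3*8 = -24)
Q(Z, D) = -D + 2*Z (Q(Z, D) = (Z + Z) - D = 2*Z - D = -D + 2*Z)
k = 160 (k = (-3 + 1)*(-66 + 2*(-7)) = -2*(-66 - 14) = -2*(-80) = 160)
k*Q(l, O(F(3))) = 160*(-1*1 + 2*(-24)) = 160*(-1 - 48) = 160*(-49) = -7840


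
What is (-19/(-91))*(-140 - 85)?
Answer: -4275/91 ≈ -46.978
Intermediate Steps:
(-19/(-91))*(-140 - 85) = -19*(-1/91)*(-225) = (19/91)*(-225) = -4275/91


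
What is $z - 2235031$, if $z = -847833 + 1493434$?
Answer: $-1589430$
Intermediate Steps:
$z = 645601$
$z - 2235031 = 645601 - 2235031 = -1589430$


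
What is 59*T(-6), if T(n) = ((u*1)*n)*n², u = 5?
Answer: -63720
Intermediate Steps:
T(n) = 5*n³ (T(n) = ((5*1)*n)*n² = (5*n)*n² = 5*n³)
59*T(-6) = 59*(5*(-6)³) = 59*(5*(-216)) = 59*(-1080) = -63720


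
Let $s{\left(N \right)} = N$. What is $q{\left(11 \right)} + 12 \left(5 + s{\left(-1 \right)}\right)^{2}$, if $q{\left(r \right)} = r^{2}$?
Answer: $313$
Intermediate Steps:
$q{\left(11 \right)} + 12 \left(5 + s{\left(-1 \right)}\right)^{2} = 11^{2} + 12 \left(5 - 1\right)^{2} = 121 + 12 \cdot 4^{2} = 121 + 12 \cdot 16 = 121 + 192 = 313$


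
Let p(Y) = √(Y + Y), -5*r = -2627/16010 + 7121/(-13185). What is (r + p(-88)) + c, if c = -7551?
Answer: -1593924830509/211091850 + 4*I*√11 ≈ -7550.9 + 13.266*I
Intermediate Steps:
r = 29728841/211091850 (r = -(-2627/16010 + 7121/(-13185))/5 = -(-2627*1/16010 + 7121*(-1/13185))/5 = -(-2627/16010 - 7121/13185)/5 = -⅕*(-29728841/42218370) = 29728841/211091850 ≈ 0.14083)
p(Y) = √2*√Y (p(Y) = √(2*Y) = √2*√Y)
(r + p(-88)) + c = (29728841/211091850 + √2*√(-88)) - 7551 = (29728841/211091850 + √2*(2*I*√22)) - 7551 = (29728841/211091850 + 4*I*√11) - 7551 = -1593924830509/211091850 + 4*I*√11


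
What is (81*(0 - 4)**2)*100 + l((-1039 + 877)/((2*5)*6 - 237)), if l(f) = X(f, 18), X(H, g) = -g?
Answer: 129582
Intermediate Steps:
l(f) = -18 (l(f) = -1*18 = -18)
(81*(0 - 4)**2)*100 + l((-1039 + 877)/((2*5)*6 - 237)) = (81*(0 - 4)**2)*100 - 18 = (81*(-4)**2)*100 - 18 = (81*16)*100 - 18 = 1296*100 - 18 = 129600 - 18 = 129582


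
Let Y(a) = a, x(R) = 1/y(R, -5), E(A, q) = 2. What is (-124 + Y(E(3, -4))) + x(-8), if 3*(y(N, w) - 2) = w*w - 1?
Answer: -1219/10 ≈ -121.90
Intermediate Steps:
y(N, w) = 5/3 + w²/3 (y(N, w) = 2 + (w*w - 1)/3 = 2 + (w² - 1)/3 = 2 + (-1 + w²)/3 = 2 + (-⅓ + w²/3) = 5/3 + w²/3)
x(R) = ⅒ (x(R) = 1/(5/3 + (⅓)*(-5)²) = 1/(5/3 + (⅓)*25) = 1/(5/3 + 25/3) = 1/10 = ⅒)
(-124 + Y(E(3, -4))) + x(-8) = (-124 + 2) + ⅒ = -122 + ⅒ = -1219/10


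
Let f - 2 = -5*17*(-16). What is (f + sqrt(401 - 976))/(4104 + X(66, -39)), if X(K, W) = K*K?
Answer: 227/1410 + I*sqrt(23)/1692 ≈ 0.16099 + 0.0028344*I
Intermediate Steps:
f = 1362 (f = 2 - 5*17*(-16) = 2 - 85*(-16) = 2 + 1360 = 1362)
X(K, W) = K**2
(f + sqrt(401 - 976))/(4104 + X(66, -39)) = (1362 + sqrt(401 - 976))/(4104 + 66**2) = (1362 + sqrt(-575))/(4104 + 4356) = (1362 + 5*I*sqrt(23))/8460 = (1362 + 5*I*sqrt(23))*(1/8460) = 227/1410 + I*sqrt(23)/1692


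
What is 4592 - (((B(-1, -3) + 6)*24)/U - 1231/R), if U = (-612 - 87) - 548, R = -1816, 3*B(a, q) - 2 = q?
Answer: 10397534703/2264552 ≈ 4591.4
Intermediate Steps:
B(a, q) = ⅔ + q/3
U = -1247 (U = -699 - 548 = -1247)
4592 - (((B(-1, -3) + 6)*24)/U - 1231/R) = 4592 - ((((⅔ + (⅓)*(-3)) + 6)*24)/(-1247) - 1231/(-1816)) = 4592 - ((((⅔ - 1) + 6)*24)*(-1/1247) - 1231*(-1/1816)) = 4592 - (((-⅓ + 6)*24)*(-1/1247) + 1231/1816) = 4592 - (((17/3)*24)*(-1/1247) + 1231/1816) = 4592 - (136*(-1/1247) + 1231/1816) = 4592 - (-136/1247 + 1231/1816) = 4592 - 1*1288081/2264552 = 4592 - 1288081/2264552 = 10397534703/2264552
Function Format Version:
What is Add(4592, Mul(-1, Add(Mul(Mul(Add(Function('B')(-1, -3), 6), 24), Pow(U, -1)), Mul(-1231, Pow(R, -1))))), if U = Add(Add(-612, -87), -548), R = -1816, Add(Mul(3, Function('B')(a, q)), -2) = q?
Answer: Rational(10397534703, 2264552) ≈ 4591.4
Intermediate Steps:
Function('B')(a, q) = Add(Rational(2, 3), Mul(Rational(1, 3), q))
U = -1247 (U = Add(-699, -548) = -1247)
Add(4592, Mul(-1, Add(Mul(Mul(Add(Function('B')(-1, -3), 6), 24), Pow(U, -1)), Mul(-1231, Pow(R, -1))))) = Add(4592, Mul(-1, Add(Mul(Mul(Add(Add(Rational(2, 3), Mul(Rational(1, 3), -3)), 6), 24), Pow(-1247, -1)), Mul(-1231, Pow(-1816, -1))))) = Add(4592, Mul(-1, Add(Mul(Mul(Add(Add(Rational(2, 3), -1), 6), 24), Rational(-1, 1247)), Mul(-1231, Rational(-1, 1816))))) = Add(4592, Mul(-1, Add(Mul(Mul(Add(Rational(-1, 3), 6), 24), Rational(-1, 1247)), Rational(1231, 1816)))) = Add(4592, Mul(-1, Add(Mul(Mul(Rational(17, 3), 24), Rational(-1, 1247)), Rational(1231, 1816)))) = Add(4592, Mul(-1, Add(Mul(136, Rational(-1, 1247)), Rational(1231, 1816)))) = Add(4592, Mul(-1, Add(Rational(-136, 1247), Rational(1231, 1816)))) = Add(4592, Mul(-1, Rational(1288081, 2264552))) = Add(4592, Rational(-1288081, 2264552)) = Rational(10397534703, 2264552)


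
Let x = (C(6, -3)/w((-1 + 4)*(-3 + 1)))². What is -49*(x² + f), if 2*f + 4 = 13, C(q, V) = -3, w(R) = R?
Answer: -3577/16 ≈ -223.56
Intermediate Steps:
f = 9/2 (f = -2 + (½)*13 = -2 + 13/2 = 9/2 ≈ 4.5000)
x = ¼ (x = (-3*1/((-1 + 4)*(-3 + 1)))² = (-3/(3*(-2)))² = (-3/(-6))² = (-3*(-⅙))² = (½)² = ¼ ≈ 0.25000)
-49*(x² + f) = -49*((¼)² + 9/2) = -49*(1/16 + 9/2) = -49*73/16 = -3577/16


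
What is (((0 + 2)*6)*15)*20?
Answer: 3600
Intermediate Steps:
(((0 + 2)*6)*15)*20 = ((2*6)*15)*20 = (12*15)*20 = 180*20 = 3600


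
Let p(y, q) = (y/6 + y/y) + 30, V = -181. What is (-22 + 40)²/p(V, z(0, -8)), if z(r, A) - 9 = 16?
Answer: 1944/5 ≈ 388.80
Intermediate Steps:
z(r, A) = 25 (z(r, A) = 9 + 16 = 25)
p(y, q) = 31 + y/6 (p(y, q) = (y*(⅙) + 1) + 30 = (y/6 + 1) + 30 = (1 + y/6) + 30 = 31 + y/6)
(-22 + 40)²/p(V, z(0, -8)) = (-22 + 40)²/(31 + (⅙)*(-181)) = 18²/(31 - 181/6) = 324/(⅚) = 324*(6/5) = 1944/5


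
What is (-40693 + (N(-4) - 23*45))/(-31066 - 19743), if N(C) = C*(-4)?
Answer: 3792/4619 ≈ 0.82096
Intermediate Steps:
N(C) = -4*C
(-40693 + (N(-4) - 23*45))/(-31066 - 19743) = (-40693 + (-4*(-4) - 23*45))/(-31066 - 19743) = (-40693 + (16 - 1035))/(-50809) = (-40693 - 1019)*(-1/50809) = -41712*(-1/50809) = 3792/4619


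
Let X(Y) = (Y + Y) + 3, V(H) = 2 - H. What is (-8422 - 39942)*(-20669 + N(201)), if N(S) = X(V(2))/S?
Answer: 66975531208/67 ≈ 9.9963e+8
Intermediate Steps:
X(Y) = 3 + 2*Y (X(Y) = 2*Y + 3 = 3 + 2*Y)
N(S) = 3/S (N(S) = (3 + 2*(2 - 1*2))/S = (3 + 2*(2 - 2))/S = (3 + 2*0)/S = (3 + 0)/S = 3/S)
(-8422 - 39942)*(-20669 + N(201)) = (-8422 - 39942)*(-20669 + 3/201) = -48364*(-20669 + 3*(1/201)) = -48364*(-20669 + 1/67) = -48364*(-1384822/67) = 66975531208/67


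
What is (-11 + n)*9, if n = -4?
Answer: -135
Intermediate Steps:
(-11 + n)*9 = (-11 - 4)*9 = -15*9 = -135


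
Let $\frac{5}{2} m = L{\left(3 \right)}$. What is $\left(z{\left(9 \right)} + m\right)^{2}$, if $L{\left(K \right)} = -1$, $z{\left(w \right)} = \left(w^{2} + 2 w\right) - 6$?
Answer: $\frac{214369}{25} \approx 8574.8$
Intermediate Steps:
$z{\left(w \right)} = -6 + w^{2} + 2 w$
$m = - \frac{2}{5}$ ($m = \frac{2}{5} \left(-1\right) = - \frac{2}{5} \approx -0.4$)
$\left(z{\left(9 \right)} + m\right)^{2} = \left(\left(-6 + 9^{2} + 2 \cdot 9\right) - \frac{2}{5}\right)^{2} = \left(\left(-6 + 81 + 18\right) - \frac{2}{5}\right)^{2} = \left(93 - \frac{2}{5}\right)^{2} = \left(\frac{463}{5}\right)^{2} = \frac{214369}{25}$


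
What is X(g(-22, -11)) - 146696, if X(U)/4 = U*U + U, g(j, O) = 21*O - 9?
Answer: 82744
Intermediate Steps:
g(j, O) = -9 + 21*O
X(U) = 4*U + 4*U**2 (X(U) = 4*(U*U + U) = 4*(U**2 + U) = 4*(U + U**2) = 4*U + 4*U**2)
X(g(-22, -11)) - 146696 = 4*(-9 + 21*(-11))*(1 + (-9 + 21*(-11))) - 146696 = 4*(-9 - 231)*(1 + (-9 - 231)) - 146696 = 4*(-240)*(1 - 240) - 146696 = 4*(-240)*(-239) - 146696 = 229440 - 146696 = 82744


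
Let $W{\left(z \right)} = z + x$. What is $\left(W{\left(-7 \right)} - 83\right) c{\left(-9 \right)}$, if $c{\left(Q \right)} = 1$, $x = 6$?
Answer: $-84$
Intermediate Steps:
$W{\left(z \right)} = 6 + z$ ($W{\left(z \right)} = z + 6 = 6 + z$)
$\left(W{\left(-7 \right)} - 83\right) c{\left(-9 \right)} = \left(\left(6 - 7\right) - 83\right) 1 = \left(-1 - 83\right) 1 = \left(-84\right) 1 = -84$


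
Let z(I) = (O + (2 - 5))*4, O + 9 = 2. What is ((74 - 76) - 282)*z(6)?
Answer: 11360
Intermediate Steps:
O = -7 (O = -9 + 2 = -7)
z(I) = -40 (z(I) = (-7 + (2 - 5))*4 = (-7 - 3)*4 = -10*4 = -40)
((74 - 76) - 282)*z(6) = ((74 - 76) - 282)*(-40) = (-2 - 282)*(-40) = -284*(-40) = 11360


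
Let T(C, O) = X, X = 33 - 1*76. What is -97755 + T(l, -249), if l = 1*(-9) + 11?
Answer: -97798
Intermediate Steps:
l = 2 (l = -9 + 11 = 2)
X = -43 (X = 33 - 76 = -43)
T(C, O) = -43
-97755 + T(l, -249) = -97755 - 43 = -97798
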